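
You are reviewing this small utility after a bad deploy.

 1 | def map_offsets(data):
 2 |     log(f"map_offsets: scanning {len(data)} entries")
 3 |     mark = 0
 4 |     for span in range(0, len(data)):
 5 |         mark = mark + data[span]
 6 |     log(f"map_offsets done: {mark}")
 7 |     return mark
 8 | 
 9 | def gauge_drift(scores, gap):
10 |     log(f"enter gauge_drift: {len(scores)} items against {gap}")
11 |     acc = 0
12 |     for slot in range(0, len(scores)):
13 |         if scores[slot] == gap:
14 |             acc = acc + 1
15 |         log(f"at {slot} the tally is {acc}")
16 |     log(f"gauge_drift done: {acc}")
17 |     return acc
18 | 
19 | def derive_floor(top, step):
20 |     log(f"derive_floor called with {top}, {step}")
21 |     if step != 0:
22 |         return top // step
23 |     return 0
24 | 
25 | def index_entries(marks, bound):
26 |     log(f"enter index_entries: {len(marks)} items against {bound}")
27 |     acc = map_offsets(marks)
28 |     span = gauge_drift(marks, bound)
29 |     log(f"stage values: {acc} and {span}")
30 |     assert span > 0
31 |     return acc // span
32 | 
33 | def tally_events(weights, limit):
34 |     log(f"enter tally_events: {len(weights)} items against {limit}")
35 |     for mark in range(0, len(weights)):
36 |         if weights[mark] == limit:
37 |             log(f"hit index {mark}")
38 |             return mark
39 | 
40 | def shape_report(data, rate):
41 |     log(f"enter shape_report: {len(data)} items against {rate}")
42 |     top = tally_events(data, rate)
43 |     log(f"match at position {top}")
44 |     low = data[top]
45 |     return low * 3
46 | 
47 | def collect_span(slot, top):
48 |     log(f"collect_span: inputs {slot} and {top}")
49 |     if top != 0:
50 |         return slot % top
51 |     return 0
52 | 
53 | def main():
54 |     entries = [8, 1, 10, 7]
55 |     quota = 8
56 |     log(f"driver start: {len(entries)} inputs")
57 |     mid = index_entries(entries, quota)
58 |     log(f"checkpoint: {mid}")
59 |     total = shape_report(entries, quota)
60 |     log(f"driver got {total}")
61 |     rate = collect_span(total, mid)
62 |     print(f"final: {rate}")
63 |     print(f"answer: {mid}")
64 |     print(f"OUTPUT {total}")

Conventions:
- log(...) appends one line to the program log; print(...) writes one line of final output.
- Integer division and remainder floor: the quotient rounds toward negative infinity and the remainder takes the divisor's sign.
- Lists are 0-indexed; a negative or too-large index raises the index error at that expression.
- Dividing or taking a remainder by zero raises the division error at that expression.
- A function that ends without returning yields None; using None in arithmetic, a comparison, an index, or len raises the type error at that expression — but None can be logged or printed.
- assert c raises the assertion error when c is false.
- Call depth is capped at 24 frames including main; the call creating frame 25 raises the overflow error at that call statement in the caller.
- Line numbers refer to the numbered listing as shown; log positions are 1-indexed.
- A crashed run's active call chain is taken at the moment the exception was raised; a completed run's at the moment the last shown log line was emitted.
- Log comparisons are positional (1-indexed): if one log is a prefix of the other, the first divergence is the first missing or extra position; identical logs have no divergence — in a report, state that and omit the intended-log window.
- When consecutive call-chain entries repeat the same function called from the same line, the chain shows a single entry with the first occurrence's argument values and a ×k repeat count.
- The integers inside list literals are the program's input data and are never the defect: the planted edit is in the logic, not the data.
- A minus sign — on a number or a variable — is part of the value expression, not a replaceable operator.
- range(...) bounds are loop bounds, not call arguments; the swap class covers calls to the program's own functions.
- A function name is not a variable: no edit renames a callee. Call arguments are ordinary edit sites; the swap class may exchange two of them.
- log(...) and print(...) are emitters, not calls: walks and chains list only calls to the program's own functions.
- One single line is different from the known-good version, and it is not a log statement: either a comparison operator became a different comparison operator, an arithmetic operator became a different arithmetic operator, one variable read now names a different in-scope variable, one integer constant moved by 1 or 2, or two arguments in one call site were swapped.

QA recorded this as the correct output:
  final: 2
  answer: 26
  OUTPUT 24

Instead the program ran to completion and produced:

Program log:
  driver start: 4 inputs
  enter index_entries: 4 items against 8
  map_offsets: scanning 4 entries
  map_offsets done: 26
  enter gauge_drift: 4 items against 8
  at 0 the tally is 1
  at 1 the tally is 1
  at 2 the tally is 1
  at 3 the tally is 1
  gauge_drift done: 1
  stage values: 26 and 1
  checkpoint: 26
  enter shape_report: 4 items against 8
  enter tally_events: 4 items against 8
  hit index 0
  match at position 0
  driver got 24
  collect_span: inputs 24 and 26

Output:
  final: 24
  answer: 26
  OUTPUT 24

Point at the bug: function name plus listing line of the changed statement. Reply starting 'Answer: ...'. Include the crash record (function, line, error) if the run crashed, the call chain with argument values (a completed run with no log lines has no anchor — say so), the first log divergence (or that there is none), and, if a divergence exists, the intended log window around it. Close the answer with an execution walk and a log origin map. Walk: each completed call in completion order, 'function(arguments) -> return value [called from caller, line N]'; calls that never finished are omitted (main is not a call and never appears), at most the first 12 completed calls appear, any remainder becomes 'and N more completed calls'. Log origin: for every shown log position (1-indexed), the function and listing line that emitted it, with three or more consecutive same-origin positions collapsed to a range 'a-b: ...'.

Answer: the defect is in main at line 61.
Key observation: The log first diverges at position 18: the faulty run prints 'collect_span: inputs 24 and 26' where the working version prints 'collect_span: inputs 26 and 24'.
Call chain: main -> collect_span(24, 26) (called at line 61).
First divergence: position 18 — the shown line 'collect_span: inputs 24 and 26' should read 'collect_span: inputs 26 and 24'.
Intended log window:
  16: match at position 0
  17: driver got 24
  18: collect_span: inputs 26 and 24
Execution walk:
  map_offsets([8, 1, 10, 7]) -> 26  [called from index_entries, line 27]
  gauge_drift([8, 1, 10, 7], 8) -> 1  [called from index_entries, line 28]
  index_entries([8, 1, 10, 7], 8) -> 26  [called from main, line 57]
  tally_events([8, 1, 10, 7], 8) -> 0  [called from shape_report, line 42]
  shape_report([8, 1, 10, 7], 8) -> 24  [called from main, line 59]
  collect_span(24, 26) -> 24  [called from main, line 61]
Log origins:
  1: emitted by main (line 56)
  2: emitted by index_entries (line 26)
  3: emitted by map_offsets (line 2)
  4: emitted by map_offsets (line 6)
  5: emitted by gauge_drift (line 10)
  6-9: emitted by gauge_drift (line 15)
  10: emitted by gauge_drift (line 16)
  11: emitted by index_entries (line 29)
  12: emitted by main (line 58)
  13: emitted by shape_report (line 41)
  14: emitted by tally_events (line 34)
  15: emitted by tally_events (line 37)
  16: emitted by shape_report (line 43)
  17: emitted by main (line 60)
  18: emitted by collect_span (line 48)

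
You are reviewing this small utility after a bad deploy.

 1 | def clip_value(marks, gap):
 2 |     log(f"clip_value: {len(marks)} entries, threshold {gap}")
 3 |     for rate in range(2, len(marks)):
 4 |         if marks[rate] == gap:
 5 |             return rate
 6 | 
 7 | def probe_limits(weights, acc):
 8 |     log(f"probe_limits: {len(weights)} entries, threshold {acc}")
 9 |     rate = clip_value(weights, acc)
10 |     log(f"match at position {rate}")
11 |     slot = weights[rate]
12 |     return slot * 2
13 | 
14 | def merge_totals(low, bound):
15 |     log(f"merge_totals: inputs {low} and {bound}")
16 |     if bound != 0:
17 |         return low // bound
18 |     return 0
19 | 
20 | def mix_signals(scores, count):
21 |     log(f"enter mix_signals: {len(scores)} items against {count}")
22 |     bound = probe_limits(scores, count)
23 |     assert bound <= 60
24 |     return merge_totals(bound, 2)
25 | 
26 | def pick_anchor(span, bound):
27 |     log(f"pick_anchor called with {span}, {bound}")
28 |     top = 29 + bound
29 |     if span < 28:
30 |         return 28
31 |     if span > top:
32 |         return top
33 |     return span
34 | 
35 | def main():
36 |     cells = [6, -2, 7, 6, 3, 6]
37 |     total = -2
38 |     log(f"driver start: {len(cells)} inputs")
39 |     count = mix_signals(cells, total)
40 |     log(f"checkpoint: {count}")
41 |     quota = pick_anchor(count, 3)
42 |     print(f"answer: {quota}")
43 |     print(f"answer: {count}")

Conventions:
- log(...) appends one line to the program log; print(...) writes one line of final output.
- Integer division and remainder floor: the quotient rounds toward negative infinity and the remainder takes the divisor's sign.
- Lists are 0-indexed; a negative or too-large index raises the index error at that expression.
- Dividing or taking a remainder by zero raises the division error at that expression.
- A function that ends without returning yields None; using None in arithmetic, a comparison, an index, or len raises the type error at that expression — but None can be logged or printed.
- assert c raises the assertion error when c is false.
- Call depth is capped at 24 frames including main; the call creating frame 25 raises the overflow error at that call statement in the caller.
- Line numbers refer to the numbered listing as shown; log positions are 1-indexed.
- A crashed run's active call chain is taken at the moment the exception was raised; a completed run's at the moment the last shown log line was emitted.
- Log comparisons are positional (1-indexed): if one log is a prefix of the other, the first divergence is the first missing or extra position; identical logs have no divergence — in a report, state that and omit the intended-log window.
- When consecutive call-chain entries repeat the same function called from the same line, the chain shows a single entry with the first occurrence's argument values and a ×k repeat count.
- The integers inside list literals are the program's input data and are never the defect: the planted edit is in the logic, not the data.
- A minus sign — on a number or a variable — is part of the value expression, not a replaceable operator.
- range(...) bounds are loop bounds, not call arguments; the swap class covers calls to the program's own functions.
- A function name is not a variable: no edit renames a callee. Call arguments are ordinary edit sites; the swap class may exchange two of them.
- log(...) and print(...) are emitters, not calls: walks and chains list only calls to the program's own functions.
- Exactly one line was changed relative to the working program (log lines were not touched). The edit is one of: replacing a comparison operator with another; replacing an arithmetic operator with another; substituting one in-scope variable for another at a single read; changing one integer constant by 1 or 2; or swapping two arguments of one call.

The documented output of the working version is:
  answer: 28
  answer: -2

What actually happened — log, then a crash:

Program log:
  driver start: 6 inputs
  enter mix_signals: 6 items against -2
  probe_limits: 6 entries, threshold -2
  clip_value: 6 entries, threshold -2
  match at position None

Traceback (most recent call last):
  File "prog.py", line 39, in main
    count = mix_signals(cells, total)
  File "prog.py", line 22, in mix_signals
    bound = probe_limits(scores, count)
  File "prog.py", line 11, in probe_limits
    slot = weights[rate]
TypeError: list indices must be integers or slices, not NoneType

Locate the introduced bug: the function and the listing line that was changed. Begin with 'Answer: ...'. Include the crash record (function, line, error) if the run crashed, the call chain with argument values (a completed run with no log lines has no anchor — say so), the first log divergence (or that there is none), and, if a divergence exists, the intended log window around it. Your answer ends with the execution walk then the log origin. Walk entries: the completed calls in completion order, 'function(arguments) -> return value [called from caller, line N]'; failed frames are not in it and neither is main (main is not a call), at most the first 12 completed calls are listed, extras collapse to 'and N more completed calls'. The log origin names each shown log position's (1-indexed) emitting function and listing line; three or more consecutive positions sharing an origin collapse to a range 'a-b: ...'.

Answer: the defect is in clip_value at line 3.
Key fact: Log line 5 is where behavior first shows: 'match at position None' appears instead of 'match at position 1'.
Crash: probe_limits, line 11, TypeError.
Call chain: main -> mix_signals([6, -2, 7, 6, 3, 6], -2) (called at line 39) -> probe_limits([6, -2, 7, 6, 3, 6], -2) (called at line 22).
First divergence: position 5 — shown 'match at position None', intended 'match at position 1'.
Intended log window:
  3: probe_limits: 6 entries, threshold -2
  4: clip_value: 6 entries, threshold -2
  5: match at position 1
  6: merge_totals: inputs -4 and 2
Execution walk:
  clip_value([6, -2, 7, 6, 3, 6], -2) -> None  [called from probe_limits, line 9]
Log origins:
  1: emitted by main (line 38)
  2: emitted by mix_signals (line 21)
  3: emitted by probe_limits (line 8)
  4: emitted by clip_value (line 2)
  5: emitted by probe_limits (line 10)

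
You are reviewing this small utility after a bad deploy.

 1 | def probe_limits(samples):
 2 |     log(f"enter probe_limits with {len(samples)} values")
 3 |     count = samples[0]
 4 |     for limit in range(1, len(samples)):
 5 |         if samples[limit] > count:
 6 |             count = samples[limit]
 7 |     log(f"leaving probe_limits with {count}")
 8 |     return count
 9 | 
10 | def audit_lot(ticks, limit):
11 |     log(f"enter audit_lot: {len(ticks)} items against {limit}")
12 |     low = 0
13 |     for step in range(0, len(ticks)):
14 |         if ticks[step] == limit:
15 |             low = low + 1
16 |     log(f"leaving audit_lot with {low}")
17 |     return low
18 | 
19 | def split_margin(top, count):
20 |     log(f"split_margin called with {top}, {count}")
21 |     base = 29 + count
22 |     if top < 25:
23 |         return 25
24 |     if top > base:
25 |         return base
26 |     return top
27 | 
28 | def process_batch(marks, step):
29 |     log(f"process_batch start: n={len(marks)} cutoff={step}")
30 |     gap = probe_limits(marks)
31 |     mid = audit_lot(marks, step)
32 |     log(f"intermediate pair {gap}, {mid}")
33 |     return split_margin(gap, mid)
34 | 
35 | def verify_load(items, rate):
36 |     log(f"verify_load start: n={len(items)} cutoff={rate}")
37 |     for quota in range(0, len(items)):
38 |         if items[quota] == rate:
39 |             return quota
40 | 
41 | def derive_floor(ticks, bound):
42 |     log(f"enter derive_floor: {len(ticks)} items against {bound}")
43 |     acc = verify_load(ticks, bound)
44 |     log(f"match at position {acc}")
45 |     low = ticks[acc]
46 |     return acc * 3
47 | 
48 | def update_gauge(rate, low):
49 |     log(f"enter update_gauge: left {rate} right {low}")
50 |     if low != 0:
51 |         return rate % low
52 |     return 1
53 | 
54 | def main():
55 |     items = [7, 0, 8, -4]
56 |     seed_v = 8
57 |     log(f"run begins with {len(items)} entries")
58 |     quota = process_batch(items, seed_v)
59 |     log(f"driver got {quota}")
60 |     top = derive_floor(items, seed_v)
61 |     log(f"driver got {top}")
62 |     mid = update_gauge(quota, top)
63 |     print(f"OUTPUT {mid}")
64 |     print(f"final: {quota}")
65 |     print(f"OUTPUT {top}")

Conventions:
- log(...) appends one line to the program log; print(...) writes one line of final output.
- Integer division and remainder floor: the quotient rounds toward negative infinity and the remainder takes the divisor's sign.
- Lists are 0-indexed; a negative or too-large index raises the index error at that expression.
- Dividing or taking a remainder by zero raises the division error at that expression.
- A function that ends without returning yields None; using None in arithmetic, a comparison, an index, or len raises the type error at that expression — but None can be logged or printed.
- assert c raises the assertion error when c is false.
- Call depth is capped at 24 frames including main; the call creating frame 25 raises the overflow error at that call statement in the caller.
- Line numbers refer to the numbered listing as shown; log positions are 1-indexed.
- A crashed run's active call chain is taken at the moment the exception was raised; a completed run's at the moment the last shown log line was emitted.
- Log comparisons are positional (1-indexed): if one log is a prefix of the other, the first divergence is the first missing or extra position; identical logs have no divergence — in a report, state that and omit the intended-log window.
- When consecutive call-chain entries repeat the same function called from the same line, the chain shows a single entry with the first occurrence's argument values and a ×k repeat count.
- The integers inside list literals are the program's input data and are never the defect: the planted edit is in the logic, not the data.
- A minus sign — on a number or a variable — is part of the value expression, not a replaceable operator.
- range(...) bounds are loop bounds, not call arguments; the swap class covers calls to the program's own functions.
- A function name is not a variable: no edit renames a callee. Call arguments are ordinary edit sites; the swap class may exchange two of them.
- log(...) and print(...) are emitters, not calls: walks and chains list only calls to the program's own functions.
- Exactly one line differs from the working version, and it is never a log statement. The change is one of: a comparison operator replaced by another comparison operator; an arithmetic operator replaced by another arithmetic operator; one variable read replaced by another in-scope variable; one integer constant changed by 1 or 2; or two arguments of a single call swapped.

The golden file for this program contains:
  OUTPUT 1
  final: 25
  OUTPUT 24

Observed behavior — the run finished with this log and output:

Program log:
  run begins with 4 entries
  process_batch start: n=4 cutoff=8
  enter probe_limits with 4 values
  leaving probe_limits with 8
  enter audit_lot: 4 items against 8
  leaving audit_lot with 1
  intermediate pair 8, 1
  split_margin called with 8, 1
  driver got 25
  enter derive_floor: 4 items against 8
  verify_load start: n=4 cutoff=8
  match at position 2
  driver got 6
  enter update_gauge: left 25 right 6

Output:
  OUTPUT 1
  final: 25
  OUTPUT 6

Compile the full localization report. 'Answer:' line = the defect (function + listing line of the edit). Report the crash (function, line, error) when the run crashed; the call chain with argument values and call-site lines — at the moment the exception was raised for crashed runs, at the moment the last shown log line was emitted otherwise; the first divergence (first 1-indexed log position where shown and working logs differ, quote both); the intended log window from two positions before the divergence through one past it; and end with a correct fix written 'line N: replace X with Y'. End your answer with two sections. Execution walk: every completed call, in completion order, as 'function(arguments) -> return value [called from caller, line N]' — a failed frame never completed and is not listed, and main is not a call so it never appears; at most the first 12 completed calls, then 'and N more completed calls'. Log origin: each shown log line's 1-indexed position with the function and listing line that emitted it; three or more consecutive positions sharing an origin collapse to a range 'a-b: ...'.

Answer: the defect is in derive_floor at line 46.
Key fact: Log line 13 is where behavior first shows: 'driver got 6' appears instead of 'driver got 24'.
Call chain: main -> update_gauge(25, 6) (called at line 62).
First divergence: position 13 — the shown line 'driver got 6' should read 'driver got 24'.
Intended log window:
  11: verify_load start: n=4 cutoff=8
  12: match at position 2
  13: driver got 24
  14: enter update_gauge: left 25 right 24
Execution walk:
  probe_limits([7, 0, 8, -4]) -> 8  [called from process_batch, line 30]
  audit_lot([7, 0, 8, -4], 8) -> 1  [called from process_batch, line 31]
  split_margin(8, 1) -> 25  [called from process_batch, line 33]
  process_batch([7, 0, 8, -4], 8) -> 25  [called from main, line 58]
  verify_load([7, 0, 8, -4], 8) -> 2  [called from derive_floor, line 43]
  derive_floor([7, 0, 8, -4], 8) -> 6  [called from main, line 60]
  update_gauge(25, 6) -> 1  [called from main, line 62]
Log origin:
  1 — main, line 57
  2 — process_batch, line 29
  3 — probe_limits, line 2
  4 — probe_limits, line 7
  5 — audit_lot, line 11
  6 — audit_lot, line 16
  7 — process_batch, line 32
  8 — split_margin, line 20
  9 — main, line 59
  10 — derive_floor, line 42
  11 — verify_load, line 36
  12 — derive_floor, line 44
  13 — main, line 61
  14 — update_gauge, line 49
A correct fix: line 46: replace `acc` with `low`.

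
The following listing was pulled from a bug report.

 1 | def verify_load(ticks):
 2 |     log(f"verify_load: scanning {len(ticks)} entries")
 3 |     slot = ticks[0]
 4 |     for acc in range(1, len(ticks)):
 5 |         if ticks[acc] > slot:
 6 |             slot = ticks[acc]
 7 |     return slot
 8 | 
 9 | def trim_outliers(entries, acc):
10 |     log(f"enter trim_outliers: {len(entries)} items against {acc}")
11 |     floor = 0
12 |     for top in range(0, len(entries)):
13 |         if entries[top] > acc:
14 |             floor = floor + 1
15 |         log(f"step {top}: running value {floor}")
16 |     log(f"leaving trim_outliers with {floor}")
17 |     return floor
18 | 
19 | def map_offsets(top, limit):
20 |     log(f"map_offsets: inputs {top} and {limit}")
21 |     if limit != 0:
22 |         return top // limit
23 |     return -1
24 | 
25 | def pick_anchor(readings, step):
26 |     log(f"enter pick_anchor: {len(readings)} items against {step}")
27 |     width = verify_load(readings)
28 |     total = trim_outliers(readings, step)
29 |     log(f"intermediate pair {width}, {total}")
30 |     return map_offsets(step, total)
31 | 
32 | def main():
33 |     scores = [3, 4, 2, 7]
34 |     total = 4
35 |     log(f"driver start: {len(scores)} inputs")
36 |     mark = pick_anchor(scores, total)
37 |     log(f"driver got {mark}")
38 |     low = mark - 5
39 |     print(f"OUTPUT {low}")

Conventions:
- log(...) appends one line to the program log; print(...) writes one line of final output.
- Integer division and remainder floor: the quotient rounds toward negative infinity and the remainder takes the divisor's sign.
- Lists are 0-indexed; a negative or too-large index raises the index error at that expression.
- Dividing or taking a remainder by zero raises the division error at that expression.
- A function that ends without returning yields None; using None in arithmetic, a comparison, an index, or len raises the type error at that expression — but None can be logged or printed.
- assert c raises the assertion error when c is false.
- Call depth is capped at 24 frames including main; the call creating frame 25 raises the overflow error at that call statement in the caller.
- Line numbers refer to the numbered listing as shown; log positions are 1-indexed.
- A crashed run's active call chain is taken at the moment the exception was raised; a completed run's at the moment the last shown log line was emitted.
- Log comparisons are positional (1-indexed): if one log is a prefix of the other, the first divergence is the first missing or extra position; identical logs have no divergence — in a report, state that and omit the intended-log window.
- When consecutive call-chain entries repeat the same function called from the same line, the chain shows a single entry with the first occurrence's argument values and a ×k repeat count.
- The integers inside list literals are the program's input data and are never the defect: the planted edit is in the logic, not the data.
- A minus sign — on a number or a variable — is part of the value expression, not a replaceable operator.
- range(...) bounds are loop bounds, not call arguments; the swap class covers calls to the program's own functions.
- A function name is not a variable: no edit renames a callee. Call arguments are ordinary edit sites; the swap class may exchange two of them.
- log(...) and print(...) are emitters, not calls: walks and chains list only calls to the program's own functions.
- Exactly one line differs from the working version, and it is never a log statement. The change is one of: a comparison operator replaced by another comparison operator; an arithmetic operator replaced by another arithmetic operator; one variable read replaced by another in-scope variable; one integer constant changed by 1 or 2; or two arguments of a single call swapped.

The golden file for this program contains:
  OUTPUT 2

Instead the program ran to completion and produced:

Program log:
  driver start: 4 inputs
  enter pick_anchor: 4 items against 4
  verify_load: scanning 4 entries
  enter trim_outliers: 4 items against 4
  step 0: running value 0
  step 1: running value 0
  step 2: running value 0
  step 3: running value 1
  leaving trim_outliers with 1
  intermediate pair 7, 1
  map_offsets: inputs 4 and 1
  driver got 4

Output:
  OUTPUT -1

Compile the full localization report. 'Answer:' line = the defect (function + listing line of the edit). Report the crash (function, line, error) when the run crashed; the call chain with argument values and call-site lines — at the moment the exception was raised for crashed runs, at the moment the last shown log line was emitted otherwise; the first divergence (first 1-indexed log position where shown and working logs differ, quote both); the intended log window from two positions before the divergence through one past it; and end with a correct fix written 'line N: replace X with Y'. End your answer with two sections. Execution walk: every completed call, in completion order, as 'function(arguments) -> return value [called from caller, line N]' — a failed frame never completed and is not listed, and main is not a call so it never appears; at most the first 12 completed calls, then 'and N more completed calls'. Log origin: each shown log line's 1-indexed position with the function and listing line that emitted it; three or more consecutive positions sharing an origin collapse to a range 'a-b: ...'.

Answer: the defect is in pick_anchor at line 30.
Key fact: Position 11 is the first bad log line: 'map_offsets: inputs 4 and 1' should read 'map_offsets: inputs 7 and 1'.
Call chain: main.
First divergence: position 11 — the shown line 'map_offsets: inputs 4 and 1' should read 'map_offsets: inputs 7 and 1'.
Intended log window:
  9: leaving trim_outliers with 1
  10: intermediate pair 7, 1
  11: map_offsets: inputs 7 and 1
  12: driver got 7
Execution walk:
  verify_load([3, 4, 2, 7]) -> 7  [called from pick_anchor, line 27]
  trim_outliers([3, 4, 2, 7], 4) -> 1  [called from pick_anchor, line 28]
  map_offsets(4, 1) -> 4  [called from pick_anchor, line 30]
  pick_anchor([3, 4, 2, 7], 4) -> 4  [called from main, line 36]
Log line origins:
  1: from main, line 35
  2: from pick_anchor, line 26
  3: from verify_load, line 2
  4: from trim_outliers, line 10
  5-8: from trim_outliers, line 15
  9: from trim_outliers, line 16
  10: from pick_anchor, line 29
  11: from map_offsets, line 20
  12: from main, line 37
A correct fix: line 30: replace `step` with `width`.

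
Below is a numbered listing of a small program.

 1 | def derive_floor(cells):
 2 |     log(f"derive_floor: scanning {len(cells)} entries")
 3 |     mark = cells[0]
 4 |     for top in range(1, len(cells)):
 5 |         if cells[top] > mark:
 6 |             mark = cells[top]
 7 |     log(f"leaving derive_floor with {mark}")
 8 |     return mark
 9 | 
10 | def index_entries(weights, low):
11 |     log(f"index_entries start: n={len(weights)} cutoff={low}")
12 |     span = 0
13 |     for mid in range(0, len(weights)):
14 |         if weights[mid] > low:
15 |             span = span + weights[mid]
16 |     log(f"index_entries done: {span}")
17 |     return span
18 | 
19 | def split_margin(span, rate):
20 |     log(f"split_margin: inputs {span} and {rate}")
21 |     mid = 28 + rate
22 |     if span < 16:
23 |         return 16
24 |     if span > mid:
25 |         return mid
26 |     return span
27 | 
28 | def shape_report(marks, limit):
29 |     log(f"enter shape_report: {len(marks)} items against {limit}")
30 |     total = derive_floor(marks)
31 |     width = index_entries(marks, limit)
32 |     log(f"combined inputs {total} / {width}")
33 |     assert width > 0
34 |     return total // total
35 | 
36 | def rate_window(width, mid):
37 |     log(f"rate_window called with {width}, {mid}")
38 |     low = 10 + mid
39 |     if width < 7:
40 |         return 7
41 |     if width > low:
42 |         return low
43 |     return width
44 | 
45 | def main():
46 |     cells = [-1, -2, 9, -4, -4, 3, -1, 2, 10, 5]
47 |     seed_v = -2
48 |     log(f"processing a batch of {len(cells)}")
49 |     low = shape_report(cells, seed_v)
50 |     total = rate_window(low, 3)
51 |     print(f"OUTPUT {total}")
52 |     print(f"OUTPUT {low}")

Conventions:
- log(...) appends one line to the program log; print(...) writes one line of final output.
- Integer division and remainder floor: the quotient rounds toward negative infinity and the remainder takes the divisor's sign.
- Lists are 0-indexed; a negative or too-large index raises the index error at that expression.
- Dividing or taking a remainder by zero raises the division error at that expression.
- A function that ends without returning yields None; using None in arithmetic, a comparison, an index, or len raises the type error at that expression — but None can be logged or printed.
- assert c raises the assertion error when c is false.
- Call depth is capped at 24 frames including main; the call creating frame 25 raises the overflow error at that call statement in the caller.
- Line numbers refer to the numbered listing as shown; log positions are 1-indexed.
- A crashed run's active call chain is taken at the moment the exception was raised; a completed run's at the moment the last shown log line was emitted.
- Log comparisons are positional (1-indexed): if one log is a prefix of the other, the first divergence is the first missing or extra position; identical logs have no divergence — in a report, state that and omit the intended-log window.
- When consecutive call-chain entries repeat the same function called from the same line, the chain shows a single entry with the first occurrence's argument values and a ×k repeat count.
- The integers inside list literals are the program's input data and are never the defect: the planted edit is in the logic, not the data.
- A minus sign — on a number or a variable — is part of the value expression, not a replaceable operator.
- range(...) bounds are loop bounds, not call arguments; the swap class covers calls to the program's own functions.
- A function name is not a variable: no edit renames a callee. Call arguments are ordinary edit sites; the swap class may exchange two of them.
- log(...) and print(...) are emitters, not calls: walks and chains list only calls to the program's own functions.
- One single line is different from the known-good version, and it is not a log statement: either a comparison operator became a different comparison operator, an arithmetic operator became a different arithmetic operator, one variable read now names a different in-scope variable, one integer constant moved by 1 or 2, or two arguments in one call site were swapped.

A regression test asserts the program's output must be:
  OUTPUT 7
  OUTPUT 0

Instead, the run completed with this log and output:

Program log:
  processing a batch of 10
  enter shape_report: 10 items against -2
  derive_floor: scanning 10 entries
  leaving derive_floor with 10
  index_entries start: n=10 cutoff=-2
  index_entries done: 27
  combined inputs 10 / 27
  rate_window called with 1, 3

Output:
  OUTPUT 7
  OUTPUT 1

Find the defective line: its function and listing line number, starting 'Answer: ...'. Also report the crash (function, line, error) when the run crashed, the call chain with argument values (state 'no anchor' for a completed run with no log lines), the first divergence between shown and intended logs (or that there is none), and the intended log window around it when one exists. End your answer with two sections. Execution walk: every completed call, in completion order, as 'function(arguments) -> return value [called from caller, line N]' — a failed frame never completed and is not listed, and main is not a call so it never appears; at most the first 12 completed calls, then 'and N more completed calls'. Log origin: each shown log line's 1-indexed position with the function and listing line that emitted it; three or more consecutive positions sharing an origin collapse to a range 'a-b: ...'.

Answer: the defect is in shape_report at line 34.
Core observation: Everything matches until log position 8, which reads 'rate_window called with 1, 3' in place of 'rate_window called with 0, 3'.
Call chain: main -> rate_window(1, 3) (called at line 50).
First divergence: at position 8 the run shows 'rate_window called with 1, 3' where the working version logs 'rate_window called with 0, 3'.
Intended log window:
  6: index_entries done: 27
  7: combined inputs 10 / 27
  8: rate_window called with 0, 3
Execution walk:
  derive_floor([-1, -2, 9, -4, -4, 3, -1, 2, 10, 5]) -> 10  [called from shape_report, line 30]
  index_entries([-1, -2, 9, -4, -4, 3, -1, 2, 10, 5], -2) -> 27  [called from shape_report, line 31]
  shape_report([-1, -2, 9, -4, -4, 3, -1, 2, 10, 5], -2) -> 1  [called from main, line 49]
  rate_window(1, 3) -> 7  [called from main, line 50]
Origin of each log line:
  1: logged in main at line 48
  2: logged in shape_report at line 29
  3: logged in derive_floor at line 2
  4: logged in derive_floor at line 7
  5: logged in index_entries at line 11
  6: logged in index_entries at line 16
  7: logged in shape_report at line 32
  8: logged in rate_window at line 37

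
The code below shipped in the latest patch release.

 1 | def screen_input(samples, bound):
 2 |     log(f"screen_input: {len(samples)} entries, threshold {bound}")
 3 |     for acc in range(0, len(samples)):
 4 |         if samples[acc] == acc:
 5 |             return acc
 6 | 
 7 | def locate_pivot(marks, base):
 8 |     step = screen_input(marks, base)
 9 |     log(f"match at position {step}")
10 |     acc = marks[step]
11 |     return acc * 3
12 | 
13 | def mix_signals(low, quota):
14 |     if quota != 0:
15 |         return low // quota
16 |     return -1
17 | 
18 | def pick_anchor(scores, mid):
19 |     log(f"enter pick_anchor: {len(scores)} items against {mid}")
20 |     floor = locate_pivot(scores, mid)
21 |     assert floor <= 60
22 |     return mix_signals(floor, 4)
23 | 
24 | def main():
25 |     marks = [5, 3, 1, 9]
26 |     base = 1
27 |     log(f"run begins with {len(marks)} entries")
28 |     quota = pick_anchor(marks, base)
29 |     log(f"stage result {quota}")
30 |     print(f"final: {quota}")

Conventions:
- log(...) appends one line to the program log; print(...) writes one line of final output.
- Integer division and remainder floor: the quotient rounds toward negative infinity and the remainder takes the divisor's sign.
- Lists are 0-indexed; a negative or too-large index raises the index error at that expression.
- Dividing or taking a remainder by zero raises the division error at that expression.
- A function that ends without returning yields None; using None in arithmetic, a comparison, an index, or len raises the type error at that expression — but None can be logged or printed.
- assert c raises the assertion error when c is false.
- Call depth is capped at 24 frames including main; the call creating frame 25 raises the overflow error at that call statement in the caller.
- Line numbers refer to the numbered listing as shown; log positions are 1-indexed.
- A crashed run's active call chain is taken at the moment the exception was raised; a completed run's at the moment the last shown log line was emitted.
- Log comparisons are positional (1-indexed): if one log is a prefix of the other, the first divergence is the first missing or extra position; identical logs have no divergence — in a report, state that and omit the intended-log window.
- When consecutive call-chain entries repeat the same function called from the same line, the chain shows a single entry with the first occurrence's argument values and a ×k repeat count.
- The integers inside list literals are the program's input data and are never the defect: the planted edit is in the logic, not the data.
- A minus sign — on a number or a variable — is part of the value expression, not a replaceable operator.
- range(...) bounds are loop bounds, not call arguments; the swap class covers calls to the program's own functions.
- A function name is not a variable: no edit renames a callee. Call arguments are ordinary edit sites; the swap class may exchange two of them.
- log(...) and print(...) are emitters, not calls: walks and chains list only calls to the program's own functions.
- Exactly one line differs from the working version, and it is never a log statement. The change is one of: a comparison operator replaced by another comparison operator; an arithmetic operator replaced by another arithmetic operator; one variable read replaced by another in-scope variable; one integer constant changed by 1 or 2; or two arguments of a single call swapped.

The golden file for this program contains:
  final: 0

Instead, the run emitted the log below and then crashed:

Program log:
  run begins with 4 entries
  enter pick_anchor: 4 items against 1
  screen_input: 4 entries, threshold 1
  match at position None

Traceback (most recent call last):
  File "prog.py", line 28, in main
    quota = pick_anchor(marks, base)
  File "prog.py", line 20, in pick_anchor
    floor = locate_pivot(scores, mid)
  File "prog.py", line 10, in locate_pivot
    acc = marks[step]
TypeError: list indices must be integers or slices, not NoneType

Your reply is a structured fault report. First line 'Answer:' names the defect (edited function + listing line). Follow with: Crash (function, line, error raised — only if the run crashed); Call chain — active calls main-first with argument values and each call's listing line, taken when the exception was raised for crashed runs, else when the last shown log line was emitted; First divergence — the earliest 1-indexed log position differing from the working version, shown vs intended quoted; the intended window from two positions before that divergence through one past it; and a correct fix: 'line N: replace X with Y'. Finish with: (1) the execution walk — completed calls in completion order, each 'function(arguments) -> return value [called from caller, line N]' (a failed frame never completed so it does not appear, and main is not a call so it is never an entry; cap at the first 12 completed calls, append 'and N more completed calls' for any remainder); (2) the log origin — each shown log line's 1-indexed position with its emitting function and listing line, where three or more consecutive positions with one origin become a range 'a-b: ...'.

Answer: the defect is in screen_input at line 4.
Key fact: The earliest visible damage is log position 4 — 'match at position None' rather than the intended 'match at position 2'.
Crash: locate_pivot, line 10, TypeError.
Call chain: main -> pick_anchor([5, 3, 1, 9], 1) (called at line 28) -> locate_pivot([5, 3, 1, 9], 1) (called at line 20).
First divergence: at position 4 the run shows 'match at position None' where the working version logs 'match at position 2'.
Intended log window:
  2: enter pick_anchor: 4 items against 1
  3: screen_input: 4 entries, threshold 1
  4: match at position 2
  5: stage result 0
Execution walk:
  screen_input([5, 3, 1, 9], 1) -> None  [called from locate_pivot, line 8]
Log origin:
  1 — main, line 27
  2 — pick_anchor, line 19
  3 — screen_input, line 2
  4 — locate_pivot, line 9
A correct fix: line 4: replace `samples[acc] == acc` with `samples[acc] == bound`.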